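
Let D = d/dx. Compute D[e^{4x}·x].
\left(4 x + 1\right) e^{4 x}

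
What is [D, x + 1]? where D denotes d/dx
1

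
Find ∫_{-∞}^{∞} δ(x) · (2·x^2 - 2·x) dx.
0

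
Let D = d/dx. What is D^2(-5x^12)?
- 660 x^{10}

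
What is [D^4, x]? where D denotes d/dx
4D^{3}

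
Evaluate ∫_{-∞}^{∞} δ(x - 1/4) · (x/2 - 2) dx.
- \frac{15}{8}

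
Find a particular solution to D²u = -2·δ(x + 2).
-|x + 2|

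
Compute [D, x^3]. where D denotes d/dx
3 x^{2}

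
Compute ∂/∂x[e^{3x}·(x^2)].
x \left(3 x + 2\right) e^{3 x}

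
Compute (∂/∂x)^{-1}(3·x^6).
\frac{3 x^{7}}{7}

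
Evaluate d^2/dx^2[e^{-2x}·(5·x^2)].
10 \left(2 x^{2} - 4 x + 1\right) e^{- 2 x}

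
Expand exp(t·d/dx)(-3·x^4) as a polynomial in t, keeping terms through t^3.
3 x \left(- 4 t^{3} - 6 t^{2} x - 4 t x^{2} - x^{3}\right)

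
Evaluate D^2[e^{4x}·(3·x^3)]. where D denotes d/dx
6 x \left(8 x^{2} + 12 x + 3\right) e^{4 x}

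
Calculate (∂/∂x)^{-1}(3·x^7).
\frac{3 x^{8}}{8}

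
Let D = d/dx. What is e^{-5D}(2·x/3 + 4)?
\frac{2 x}{3} + \frac{2}{3}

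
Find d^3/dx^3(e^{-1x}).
- e^{- x}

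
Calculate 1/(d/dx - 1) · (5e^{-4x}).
- e^{- 4 x}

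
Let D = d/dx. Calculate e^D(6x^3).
6 x^{3} + 18 x^{2} + 18 x + 6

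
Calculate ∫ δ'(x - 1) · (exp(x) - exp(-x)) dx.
- 2 \cosh{\left(1 \right)}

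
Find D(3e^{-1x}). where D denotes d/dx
- 3 e^{- x}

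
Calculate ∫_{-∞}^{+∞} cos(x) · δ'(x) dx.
0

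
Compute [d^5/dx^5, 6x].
30\frac{d^{4}}{dx^{4}}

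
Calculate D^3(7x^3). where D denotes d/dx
42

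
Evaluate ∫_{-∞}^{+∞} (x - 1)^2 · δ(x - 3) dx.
4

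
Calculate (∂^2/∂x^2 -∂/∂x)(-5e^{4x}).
- 60 e^{4 x}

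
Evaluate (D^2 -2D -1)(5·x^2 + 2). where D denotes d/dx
- 5 x^{2} - 20 x + 8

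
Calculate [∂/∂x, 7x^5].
35 x^{4}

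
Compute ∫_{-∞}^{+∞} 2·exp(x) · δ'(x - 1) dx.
- 2 e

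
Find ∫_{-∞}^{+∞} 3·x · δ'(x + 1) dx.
-3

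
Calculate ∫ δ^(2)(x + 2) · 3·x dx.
0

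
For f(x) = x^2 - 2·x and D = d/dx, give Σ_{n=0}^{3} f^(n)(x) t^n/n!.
t^{2} + 2 t \left(x - 1\right) + x^{2} - 2 x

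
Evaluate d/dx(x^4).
4 x^{3}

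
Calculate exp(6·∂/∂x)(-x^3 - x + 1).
- x^{3} - 18 x^{2} - 109 x - 221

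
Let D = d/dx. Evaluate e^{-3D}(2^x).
2^{x - 3}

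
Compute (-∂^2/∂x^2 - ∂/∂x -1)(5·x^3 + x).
- 5 x^{3} - 15 x^{2} - 31 x - 1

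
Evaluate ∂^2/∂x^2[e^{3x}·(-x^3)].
- 3 x \left(3 x^{2} + 6 x + 2\right) e^{3 x}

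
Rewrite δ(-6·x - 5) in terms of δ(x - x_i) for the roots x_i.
\frac{\delta(x + 5/6)}{6}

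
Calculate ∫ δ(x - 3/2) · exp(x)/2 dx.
\frac{e^{\frac{3}{2}}}{2}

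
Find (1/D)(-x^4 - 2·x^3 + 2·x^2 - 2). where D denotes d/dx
- \frac{x^{5}}{5} - \frac{x^{4}}{2} + \frac{2 x^{3}}{3} - 2 x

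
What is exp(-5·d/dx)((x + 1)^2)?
x^{2} - 8 x + 16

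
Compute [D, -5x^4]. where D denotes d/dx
- 20 x^{3}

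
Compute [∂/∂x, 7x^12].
84 x^{11}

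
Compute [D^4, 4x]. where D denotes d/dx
16D^{3}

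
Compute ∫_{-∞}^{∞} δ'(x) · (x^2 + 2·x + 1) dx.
-2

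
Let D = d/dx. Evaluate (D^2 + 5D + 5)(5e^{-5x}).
25 e^{- 5 x}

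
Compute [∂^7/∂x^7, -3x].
-21\frac{d^{6}}{dx^{6}}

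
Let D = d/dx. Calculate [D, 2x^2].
4 x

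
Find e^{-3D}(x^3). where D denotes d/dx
x^{3} - 9 x^{2} + 27 x - 27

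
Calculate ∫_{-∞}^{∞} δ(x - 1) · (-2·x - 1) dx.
-3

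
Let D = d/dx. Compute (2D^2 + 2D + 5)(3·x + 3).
15 x + 21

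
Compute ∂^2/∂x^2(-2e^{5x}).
- 50 e^{5 x}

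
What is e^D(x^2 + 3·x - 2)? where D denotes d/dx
x^{2} + 5 x + 2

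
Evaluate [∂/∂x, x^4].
4 x^{3}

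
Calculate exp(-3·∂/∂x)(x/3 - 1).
\frac{x}{3} - 2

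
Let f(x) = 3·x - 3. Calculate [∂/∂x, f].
3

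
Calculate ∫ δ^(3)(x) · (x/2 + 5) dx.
0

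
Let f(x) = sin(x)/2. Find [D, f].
\frac{\cos{\left(x \right)}}{2}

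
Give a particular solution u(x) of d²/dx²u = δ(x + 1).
\frac{|x + 1|}{2}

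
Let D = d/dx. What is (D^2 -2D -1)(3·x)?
- 3 x - 6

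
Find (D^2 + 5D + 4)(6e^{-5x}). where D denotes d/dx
24 e^{- 5 x}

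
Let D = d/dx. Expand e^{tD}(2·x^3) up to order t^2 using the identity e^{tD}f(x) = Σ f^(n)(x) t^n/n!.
2 x \left(3 t^{2} + 3 t x + x^{2}\right)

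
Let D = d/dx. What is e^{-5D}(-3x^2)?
- 3 x^{2} + 30 x - 75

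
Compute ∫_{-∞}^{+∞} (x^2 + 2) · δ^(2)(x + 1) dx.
2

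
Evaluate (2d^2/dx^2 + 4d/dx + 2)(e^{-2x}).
2 e^{- 2 x}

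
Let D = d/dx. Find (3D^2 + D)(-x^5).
5 x^{3} \left(- x - 12\right)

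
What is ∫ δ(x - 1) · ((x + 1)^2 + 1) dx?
5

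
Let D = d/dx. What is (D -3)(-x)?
3 x - 1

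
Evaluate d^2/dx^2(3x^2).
6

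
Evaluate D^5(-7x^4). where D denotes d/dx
0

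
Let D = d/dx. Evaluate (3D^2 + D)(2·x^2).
4 x + 12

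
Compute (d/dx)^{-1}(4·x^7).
\frac{x^{8}}{2}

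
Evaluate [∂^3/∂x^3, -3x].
-9\frac{d^{2}}{dx^{2}}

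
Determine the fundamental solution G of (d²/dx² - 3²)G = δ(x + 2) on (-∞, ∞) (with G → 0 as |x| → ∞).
-\frac{e^{-3|x + 2|}}{6}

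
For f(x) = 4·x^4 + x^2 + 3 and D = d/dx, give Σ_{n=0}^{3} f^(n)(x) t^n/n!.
16 t^{3} x + t^{2} \left(24 x^{2} + 1\right) + 2 t x \left(8 x^{2} + 1\right) + 4 x^{4} + x^{2} + 3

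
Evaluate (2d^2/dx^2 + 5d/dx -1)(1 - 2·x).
2 x - 11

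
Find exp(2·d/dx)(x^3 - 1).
x^{3} + 6 x^{2} + 12 x + 7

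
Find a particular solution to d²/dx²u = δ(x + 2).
\frac{|x + 2|}{2}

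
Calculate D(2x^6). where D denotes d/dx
12 x^{5}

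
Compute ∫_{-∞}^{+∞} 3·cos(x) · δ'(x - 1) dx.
3 \sin{\left(1 \right)}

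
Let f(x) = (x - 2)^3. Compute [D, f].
3 \left(x - 2\right)^{2}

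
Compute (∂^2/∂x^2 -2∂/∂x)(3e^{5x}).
45 e^{5 x}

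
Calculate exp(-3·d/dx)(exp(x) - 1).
e^{x - 3} - 1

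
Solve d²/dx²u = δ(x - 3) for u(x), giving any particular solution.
\frac{|x - 3|}{2}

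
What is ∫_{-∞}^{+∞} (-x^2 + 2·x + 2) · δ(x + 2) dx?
-6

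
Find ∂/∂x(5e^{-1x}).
- 5 e^{- x}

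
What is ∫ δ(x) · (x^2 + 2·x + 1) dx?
1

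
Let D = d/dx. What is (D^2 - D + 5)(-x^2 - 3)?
- 5 x^{2} + 2 x - 17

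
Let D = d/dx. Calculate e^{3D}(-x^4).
- x^{4} - 12 x^{3} - 54 x^{2} - 108 x - 81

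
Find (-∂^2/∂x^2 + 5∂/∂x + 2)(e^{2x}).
8 e^{2 x}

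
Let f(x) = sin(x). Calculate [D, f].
\cos{\left(x \right)}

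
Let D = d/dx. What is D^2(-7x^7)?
- 294 x^{5}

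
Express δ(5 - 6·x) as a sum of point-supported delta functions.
\frac{\delta(x - 5/6)}{6}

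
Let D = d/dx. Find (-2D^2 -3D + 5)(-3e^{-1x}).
- 18 e^{- x}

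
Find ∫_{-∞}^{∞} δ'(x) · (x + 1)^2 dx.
-2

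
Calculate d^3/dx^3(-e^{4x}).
- 64 e^{4 x}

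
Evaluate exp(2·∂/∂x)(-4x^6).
- 4 x^{6} - 48 x^{5} - 240 x^{4} - 640 x^{3} - 960 x^{2} - 768 x - 256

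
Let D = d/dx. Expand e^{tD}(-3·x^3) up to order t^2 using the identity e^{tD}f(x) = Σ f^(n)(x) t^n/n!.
3 x \left(- 3 t^{2} - 3 t x - x^{2}\right)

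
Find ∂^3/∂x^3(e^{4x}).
64 e^{4 x}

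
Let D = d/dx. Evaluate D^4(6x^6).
2160 x^{2}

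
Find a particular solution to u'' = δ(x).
\frac{|x|}{2}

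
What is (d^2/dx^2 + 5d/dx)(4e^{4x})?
144 e^{4 x}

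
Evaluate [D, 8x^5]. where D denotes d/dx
40 x^{4}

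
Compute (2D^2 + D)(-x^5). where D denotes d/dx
5 x^{3} \left(- x - 8\right)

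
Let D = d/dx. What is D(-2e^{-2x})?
4 e^{- 2 x}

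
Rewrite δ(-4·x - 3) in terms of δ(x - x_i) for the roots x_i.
\frac{\delta(x + 3/4)}{4}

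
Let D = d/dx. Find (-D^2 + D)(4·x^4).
16 x^{2} \left(x - 3\right)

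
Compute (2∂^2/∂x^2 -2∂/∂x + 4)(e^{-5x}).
64 e^{- 5 x}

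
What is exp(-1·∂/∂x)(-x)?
1 - x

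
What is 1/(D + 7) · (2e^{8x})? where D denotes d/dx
\frac{2 e^{8 x}}{15}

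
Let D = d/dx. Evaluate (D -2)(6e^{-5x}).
- 42 e^{- 5 x}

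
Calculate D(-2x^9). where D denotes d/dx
- 18 x^{8}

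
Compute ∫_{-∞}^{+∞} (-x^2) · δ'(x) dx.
0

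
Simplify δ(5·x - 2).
\frac{\delta(x - 2/5)}{5}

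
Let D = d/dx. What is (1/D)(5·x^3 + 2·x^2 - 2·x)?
\frac{5 x^{4}}{4} + \frac{2 x^{3}}{3} - x^{2}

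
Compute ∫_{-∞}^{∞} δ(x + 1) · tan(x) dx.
- \tan{\left(1 \right)}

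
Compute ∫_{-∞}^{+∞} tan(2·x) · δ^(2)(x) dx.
0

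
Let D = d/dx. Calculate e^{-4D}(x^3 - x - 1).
x^{3} - 12 x^{2} + 47 x - 61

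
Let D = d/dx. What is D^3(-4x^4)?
- 96 x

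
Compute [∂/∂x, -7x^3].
- 21 x^{2}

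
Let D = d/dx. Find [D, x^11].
11 x^{10}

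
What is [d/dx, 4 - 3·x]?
-3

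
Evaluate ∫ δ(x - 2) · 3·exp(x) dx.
3 e^{2}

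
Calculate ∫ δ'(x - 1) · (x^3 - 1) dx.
-3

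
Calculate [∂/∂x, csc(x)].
- \cot{\left(x \right)} \csc{\left(x \right)}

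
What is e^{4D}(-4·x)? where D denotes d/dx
- 4 x - 16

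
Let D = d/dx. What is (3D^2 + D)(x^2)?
2 x + 6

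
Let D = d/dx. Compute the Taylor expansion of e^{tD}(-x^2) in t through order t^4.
- t^{2} - 2 t x - x^{2}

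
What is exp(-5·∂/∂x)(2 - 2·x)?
12 - 2 x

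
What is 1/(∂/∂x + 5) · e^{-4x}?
e^{- 4 x}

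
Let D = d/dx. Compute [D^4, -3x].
-12D^{3}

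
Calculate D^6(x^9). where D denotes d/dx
60480 x^{3}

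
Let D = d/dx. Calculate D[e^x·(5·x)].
5 \left(x + 1\right) e^{x}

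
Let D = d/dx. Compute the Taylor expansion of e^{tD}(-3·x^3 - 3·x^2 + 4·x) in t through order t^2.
- t^{2} \left(9 x + 3\right) - t \left(9 x^{2} + 6 x - 4\right) - 3 x^{3} - 3 x^{2} + 4 x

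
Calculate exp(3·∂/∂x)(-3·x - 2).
- 3 x - 11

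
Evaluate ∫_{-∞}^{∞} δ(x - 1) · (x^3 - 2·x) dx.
-1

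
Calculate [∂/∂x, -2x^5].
- 10 x^{4}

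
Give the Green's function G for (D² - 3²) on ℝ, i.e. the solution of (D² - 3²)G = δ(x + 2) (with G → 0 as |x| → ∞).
-\frac{e^{-3|x + 2|}}{6}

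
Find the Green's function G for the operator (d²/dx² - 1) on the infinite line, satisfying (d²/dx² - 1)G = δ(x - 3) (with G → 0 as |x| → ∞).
-\frac{e^{-|x - 3|}}{2}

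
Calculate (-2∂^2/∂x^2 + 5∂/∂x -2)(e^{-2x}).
- 20 e^{- 2 x}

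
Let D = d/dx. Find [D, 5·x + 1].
5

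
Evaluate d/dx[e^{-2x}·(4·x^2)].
8 x \left(1 - x\right) e^{- 2 x}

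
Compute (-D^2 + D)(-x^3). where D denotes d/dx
3 x \left(2 - x\right)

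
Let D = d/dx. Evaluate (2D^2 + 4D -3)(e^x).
3 e^{x}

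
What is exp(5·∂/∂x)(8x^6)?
8 x^{6} + 240 x^{5} + 3000 x^{4} + 20000 x^{3} + 75000 x^{2} + 150000 x + 125000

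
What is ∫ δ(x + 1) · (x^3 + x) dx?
-2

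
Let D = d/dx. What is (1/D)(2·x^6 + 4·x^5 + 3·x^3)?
\frac{2 x^{7}}{7} + \frac{2 x^{6}}{3} + \frac{3 x^{4}}{4}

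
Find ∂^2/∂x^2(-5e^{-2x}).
- 20 e^{- 2 x}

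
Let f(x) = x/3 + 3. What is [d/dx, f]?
\frac{1}{3}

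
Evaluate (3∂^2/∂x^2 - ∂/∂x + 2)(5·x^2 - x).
10 x^{2} - 12 x + 31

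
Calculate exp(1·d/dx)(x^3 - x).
x \left(x^{2} + 3 x + 2\right)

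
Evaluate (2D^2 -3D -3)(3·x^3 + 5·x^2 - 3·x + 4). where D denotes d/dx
- 9 x^{3} - 42 x^{2} + 15 x + 17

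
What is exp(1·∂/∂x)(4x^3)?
4 x^{3} + 12 x^{2} + 12 x + 4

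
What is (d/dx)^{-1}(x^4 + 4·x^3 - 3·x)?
\frac{x^{5}}{5} + x^{4} - \frac{3 x^{2}}{2}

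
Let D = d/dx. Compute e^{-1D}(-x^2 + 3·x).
- x^{2} + 5 x - 4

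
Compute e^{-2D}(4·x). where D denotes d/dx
4 x - 8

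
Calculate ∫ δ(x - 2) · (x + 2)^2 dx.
16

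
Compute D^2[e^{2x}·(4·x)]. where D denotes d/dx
16 \left(x + 1\right) e^{2 x}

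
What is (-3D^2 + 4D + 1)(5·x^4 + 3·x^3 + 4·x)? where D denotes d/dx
5 x^{4} + 83 x^{3} - 144 x^{2} - 50 x + 16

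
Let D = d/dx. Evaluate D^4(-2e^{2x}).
- 32 e^{2 x}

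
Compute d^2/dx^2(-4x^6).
- 120 x^{4}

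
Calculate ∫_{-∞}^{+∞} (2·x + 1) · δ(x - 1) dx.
3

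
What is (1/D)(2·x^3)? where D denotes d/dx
\frac{x^{4}}{2}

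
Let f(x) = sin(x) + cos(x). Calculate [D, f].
- \sin{\left(x \right)} + \cos{\left(x \right)}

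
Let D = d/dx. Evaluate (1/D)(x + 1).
\frac{x^{2}}{2} + x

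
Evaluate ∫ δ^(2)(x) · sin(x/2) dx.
0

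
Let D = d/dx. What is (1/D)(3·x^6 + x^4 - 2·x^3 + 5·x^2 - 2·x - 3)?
\frac{3 x^{7}}{7} + \frac{x^{5}}{5} - \frac{x^{4}}{2} + \frac{5 x^{3}}{3} - x^{2} - 3 x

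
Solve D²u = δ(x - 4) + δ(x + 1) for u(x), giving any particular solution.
\frac{|x - 4|}{2} + \frac{|x + 1|}{2}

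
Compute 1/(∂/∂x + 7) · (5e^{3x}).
\frac{e^{3 x}}{2}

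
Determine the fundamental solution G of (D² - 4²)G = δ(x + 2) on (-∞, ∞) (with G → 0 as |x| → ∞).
-\frac{e^{-4|x + 2|}}{8}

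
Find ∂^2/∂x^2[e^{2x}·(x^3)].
2 x \left(2 x^{2} + 6 x + 3\right) e^{2 x}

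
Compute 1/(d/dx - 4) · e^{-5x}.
- \frac{e^{- 5 x}}{9}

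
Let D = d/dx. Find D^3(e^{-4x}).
- 64 e^{- 4 x}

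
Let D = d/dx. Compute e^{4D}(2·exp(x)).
2 e^{x + 4}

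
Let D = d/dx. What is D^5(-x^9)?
- 15120 x^{4}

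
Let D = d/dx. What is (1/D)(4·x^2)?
\frac{4 x^{3}}{3}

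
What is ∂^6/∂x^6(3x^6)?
2160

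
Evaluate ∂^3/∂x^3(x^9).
504 x^{6}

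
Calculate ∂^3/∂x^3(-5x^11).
- 4950 x^{8}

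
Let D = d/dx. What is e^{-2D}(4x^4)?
4 x^{4} - 32 x^{3} + 96 x^{2} - 128 x + 64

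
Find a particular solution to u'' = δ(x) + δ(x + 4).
\frac{|x|}{2} + \frac{|x + 4|}{2}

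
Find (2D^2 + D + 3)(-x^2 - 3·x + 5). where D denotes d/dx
- 3 x^{2} - 11 x + 8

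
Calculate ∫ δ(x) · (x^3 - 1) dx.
-1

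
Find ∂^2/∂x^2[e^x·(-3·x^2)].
3 \left(- x^{2} - 4 x - 2\right) e^{x}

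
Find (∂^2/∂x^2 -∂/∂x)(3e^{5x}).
60 e^{5 x}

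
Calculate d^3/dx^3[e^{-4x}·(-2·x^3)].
4 \left(32 x^{3} - 72 x^{2} + 36 x - 3\right) e^{- 4 x}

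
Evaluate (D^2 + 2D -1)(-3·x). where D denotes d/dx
3 x - 6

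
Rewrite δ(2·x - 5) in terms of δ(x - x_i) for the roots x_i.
\frac{\delta(x - 5/2)}{2}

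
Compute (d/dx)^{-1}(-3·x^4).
- \frac{3 x^{5}}{5}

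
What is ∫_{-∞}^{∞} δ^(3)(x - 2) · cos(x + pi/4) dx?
- \sin{\left(\frac{\pi}{4} + 2 \right)}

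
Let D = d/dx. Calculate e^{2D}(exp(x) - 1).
e^{x + 2} - 1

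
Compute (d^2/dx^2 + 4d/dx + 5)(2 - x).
6 - 5 x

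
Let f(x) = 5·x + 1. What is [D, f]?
5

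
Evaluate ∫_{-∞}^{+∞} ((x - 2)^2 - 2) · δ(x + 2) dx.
14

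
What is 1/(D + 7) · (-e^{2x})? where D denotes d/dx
- \frac{e^{2 x}}{9}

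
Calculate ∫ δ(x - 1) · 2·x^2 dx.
2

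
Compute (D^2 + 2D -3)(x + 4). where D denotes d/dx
- 3 x - 10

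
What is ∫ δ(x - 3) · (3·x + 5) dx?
14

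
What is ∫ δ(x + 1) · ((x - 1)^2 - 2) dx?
2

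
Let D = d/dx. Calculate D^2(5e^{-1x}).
5 e^{- x}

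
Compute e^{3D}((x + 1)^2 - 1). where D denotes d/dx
x^{2} + 8 x + 15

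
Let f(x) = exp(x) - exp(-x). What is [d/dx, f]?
2 \cosh{\left(x \right)}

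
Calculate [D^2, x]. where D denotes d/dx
2D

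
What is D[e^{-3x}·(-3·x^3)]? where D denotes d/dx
9 x^{2} \left(x - 1\right) e^{- 3 x}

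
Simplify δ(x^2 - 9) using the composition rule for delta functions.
\frac{\delta(x - 3) + \delta(x + 3)}{6}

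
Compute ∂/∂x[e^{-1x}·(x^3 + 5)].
\left(- x^{3} + 3 x^{2} - 5\right) e^{- x}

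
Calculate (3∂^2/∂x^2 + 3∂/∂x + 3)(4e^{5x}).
372 e^{5 x}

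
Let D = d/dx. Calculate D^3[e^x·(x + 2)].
\left(x + 5\right) e^{x}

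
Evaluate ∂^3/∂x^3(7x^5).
420 x^{2}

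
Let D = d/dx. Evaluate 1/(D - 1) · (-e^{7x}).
- \frac{e^{7 x}}{6}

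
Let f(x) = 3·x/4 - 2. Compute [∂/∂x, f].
\frac{3}{4}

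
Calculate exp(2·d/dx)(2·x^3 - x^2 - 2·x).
2 x^{3} + 11 x^{2} + 18 x + 8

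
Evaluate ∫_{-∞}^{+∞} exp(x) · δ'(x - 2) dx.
- e^{2}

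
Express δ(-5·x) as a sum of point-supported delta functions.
\frac{\delta(x)}{5}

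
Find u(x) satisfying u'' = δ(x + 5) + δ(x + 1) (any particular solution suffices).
\frac{|x + 5|}{2} + \frac{|x + 1|}{2}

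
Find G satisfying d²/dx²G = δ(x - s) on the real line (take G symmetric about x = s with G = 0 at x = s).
\frac{|x - s|}{2}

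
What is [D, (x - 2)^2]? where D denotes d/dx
2 x - 4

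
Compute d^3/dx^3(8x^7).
1680 x^{4}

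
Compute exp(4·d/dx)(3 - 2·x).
- 2 x - 5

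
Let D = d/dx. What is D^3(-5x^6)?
- 600 x^{3}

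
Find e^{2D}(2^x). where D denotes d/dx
2^{x + 2}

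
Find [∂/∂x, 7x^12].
84 x^{11}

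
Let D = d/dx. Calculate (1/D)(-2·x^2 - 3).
- \frac{2 x^{3}}{3} - 3 x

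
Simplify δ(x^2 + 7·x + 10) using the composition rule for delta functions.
\frac{\delta(x + 2) + \delta(x + 5)}{3}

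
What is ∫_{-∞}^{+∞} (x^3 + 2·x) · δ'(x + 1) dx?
-5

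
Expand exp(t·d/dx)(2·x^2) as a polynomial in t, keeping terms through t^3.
2 t^{2} + 4 t x + 2 x^{2}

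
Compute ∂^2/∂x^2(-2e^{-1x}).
- 2 e^{- x}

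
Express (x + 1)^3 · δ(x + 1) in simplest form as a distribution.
0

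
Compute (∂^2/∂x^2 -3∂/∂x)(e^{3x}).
0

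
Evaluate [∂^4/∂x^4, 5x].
20\frac{d^{3}}{dx^{3}}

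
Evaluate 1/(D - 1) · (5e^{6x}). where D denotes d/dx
e^{6 x}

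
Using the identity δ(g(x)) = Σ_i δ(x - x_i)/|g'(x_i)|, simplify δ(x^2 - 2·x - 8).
\frac{\delta(x - 4) + \delta(x + 2)}{6}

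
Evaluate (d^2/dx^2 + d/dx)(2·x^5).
10 x^{3} \left(x + 4\right)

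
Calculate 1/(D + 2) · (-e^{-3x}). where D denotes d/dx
e^{- 3 x}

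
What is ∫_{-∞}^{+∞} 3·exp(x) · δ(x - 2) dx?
3 e^{2}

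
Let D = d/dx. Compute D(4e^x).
4 e^{x}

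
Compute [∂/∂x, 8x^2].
16 x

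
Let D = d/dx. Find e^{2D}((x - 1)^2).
x^{2} + 2 x + 1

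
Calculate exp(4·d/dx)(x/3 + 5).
\frac{x}{3} + \frac{19}{3}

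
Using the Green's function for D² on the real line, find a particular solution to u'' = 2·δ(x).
|x|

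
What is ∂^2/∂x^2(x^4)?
12 x^{2}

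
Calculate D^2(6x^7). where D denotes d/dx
252 x^{5}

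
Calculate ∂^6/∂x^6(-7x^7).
- 35280 x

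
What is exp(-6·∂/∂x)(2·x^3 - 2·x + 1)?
2 x^{3} - 36 x^{2} + 214 x - 419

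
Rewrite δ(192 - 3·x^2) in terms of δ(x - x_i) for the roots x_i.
\frac{\delta(x - 8) + \delta(x + 8)}{48}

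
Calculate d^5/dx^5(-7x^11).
- 388080 x^{6}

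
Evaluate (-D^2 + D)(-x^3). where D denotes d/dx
3 x \left(2 - x\right)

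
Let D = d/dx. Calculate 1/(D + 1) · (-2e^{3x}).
- \frac{e^{3 x}}{2}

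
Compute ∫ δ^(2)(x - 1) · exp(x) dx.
e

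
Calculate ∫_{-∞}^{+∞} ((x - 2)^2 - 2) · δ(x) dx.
2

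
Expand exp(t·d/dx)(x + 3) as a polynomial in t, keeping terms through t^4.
t + x + 3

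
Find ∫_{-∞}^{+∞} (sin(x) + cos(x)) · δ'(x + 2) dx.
- \sin{\left(2 \right)} - \cos{\left(2 \right)}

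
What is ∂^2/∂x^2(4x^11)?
440 x^{9}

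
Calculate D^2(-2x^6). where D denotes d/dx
- 60 x^{4}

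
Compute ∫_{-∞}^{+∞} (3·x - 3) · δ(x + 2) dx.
-9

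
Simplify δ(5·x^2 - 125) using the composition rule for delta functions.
\frac{\delta(x - 5) + \delta(x + 5)}{50}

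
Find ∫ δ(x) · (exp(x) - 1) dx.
0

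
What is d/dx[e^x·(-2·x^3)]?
2 x^{2} \left(- x - 3\right) e^{x}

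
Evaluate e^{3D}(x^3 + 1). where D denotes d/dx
x^{3} + 9 x^{2} + 27 x + 28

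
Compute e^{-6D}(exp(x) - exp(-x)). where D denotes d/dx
- e^{6 - x} + e^{x - 6}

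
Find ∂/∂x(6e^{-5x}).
- 30 e^{- 5 x}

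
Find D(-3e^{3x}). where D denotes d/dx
- 9 e^{3 x}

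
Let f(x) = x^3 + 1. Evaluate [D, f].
3 x^{2}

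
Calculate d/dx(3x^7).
21 x^{6}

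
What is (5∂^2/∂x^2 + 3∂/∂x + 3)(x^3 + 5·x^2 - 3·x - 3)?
3 x^{3} + 24 x^{2} + 51 x + 32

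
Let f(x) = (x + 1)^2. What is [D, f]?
2 x + 2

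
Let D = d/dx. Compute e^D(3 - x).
2 - x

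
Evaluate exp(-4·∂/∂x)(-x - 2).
2 - x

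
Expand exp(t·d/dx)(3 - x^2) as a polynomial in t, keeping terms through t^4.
- t^{2} - 2 t x - x^{2} + 3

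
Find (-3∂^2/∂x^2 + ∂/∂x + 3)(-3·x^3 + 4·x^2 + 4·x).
- 9 x^{3} + 3 x^{2} + 74 x - 20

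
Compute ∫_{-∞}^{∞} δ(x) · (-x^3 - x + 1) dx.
1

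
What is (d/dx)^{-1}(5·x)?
\frac{5 x^{2}}{2}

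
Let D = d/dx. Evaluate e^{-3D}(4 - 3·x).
13 - 3 x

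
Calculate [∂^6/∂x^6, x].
6\frac{d^{5}}{dx^{5}}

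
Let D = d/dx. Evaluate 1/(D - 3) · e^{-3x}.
- \frac{e^{- 3 x}}{6}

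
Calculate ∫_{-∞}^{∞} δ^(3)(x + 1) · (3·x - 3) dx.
0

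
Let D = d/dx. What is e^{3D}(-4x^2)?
- 4 x^{2} - 24 x - 36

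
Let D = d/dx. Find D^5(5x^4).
0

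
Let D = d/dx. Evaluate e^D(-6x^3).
- 6 x^{3} - 18 x^{2} - 18 x - 6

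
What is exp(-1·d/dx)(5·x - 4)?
5 x - 9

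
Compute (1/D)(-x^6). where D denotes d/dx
- \frac{x^{7}}{7}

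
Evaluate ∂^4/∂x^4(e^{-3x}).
81 e^{- 3 x}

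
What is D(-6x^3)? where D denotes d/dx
- 18 x^{2}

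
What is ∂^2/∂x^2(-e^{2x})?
- 4 e^{2 x}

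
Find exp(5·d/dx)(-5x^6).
- 5 x^{6} - 150 x^{5} - 1875 x^{4} - 12500 x^{3} - 46875 x^{2} - 93750 x - 78125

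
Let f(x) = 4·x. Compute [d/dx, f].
4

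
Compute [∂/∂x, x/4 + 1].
\frac{1}{4}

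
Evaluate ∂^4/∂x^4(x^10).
5040 x^{6}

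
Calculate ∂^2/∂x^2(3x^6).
90 x^{4}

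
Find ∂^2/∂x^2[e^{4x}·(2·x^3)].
4 x \left(8 x^{2} + 12 x + 3\right) e^{4 x}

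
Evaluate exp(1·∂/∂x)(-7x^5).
- 7 x^{5} - 35 x^{4} - 70 x^{3} - 70 x^{2} - 35 x - 7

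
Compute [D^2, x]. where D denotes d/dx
2D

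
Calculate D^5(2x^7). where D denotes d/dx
5040 x^{2}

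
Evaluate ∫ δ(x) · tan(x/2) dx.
0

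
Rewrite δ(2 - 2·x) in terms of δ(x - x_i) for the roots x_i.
\frac{\delta(x - 1)}{2}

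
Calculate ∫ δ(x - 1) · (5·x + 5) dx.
10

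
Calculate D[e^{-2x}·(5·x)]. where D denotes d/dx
5 \left(1 - 2 x\right) e^{- 2 x}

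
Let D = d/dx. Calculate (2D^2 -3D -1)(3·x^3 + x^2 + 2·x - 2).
x \left(- 3 x^{2} - 28 x + 28\right)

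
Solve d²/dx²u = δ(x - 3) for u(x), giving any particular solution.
\frac{|x - 3|}{2}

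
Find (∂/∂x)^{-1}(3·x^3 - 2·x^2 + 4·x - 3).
\frac{3 x^{4}}{4} - \frac{2 x^{3}}{3} + 2 x^{2} - 3 x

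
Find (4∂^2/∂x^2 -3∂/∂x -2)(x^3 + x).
- 2 x^{3} - 9 x^{2} + 22 x - 3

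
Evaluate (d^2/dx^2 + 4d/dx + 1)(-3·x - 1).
- 3 x - 13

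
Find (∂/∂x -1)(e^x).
0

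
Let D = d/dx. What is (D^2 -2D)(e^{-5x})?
35 e^{- 5 x}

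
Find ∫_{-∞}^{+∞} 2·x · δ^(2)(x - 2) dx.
0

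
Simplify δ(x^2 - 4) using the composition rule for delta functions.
\frac{\delta(x + 2) + \delta(x - 2)}{4}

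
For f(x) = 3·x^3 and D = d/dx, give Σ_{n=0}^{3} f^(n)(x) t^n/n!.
3 t^{3} + 9 t^{2} x + 9 t x^{2} + 3 x^{3}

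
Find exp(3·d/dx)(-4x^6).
- 4 x^{6} - 72 x^{5} - 540 x^{4} - 2160 x^{3} - 4860 x^{2} - 5832 x - 2916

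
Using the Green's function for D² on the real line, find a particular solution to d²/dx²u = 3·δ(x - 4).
\frac{3|x - 4|}{2}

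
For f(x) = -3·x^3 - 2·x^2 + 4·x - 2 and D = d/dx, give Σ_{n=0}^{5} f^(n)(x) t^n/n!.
- 3 t^{3} - t^{2} \left(9 x + 2\right) - t \left(9 x^{2} + 4 x - 4\right) - 3 x^{3} - 2 x^{2} + 4 x - 2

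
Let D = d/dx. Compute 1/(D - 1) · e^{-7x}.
- \frac{e^{- 7 x}}{8}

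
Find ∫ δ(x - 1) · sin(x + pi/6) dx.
\sin{\left(\frac{\pi}{6} + 1 \right)}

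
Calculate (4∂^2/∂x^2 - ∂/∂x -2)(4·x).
- 8 x - 4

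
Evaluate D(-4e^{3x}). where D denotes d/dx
- 12 e^{3 x}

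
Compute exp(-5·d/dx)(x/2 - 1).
\frac{x}{2} - \frac{7}{2}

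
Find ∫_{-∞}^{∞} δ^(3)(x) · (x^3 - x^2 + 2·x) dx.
-6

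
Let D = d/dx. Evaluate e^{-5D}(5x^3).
5 x^{3} - 75 x^{2} + 375 x - 625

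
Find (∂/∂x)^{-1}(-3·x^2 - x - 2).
- x^{3} - \frac{x^{2}}{2} - 2 x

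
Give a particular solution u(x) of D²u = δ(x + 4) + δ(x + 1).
\frac{|x + 4|}{2} + \frac{|x + 1|}{2}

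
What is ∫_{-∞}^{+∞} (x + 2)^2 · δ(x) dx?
4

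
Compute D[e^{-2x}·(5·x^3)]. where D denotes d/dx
x^{2} \left(15 - 10 x\right) e^{- 2 x}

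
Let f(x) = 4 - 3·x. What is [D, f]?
-3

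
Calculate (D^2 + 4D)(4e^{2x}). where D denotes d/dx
48 e^{2 x}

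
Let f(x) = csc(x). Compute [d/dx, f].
- \cot{\left(x \right)} \csc{\left(x \right)}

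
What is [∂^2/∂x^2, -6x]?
-12\frac{d}{dx}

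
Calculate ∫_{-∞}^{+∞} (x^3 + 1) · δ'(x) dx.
0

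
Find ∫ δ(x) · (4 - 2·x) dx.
4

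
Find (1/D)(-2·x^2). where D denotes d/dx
- \frac{2 x^{3}}{3}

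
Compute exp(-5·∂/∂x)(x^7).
x^{7} - 35 x^{6} + 525 x^{5} - 4375 x^{4} + 21875 x^{3} - 65625 x^{2} + 109375 x - 78125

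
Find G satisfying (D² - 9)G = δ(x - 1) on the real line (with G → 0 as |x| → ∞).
-\frac{e^{-3|x - 1|}}{6}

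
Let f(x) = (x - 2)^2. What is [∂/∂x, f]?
2 x - 4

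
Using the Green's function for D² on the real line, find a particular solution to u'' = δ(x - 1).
\frac{|x - 1|}{2}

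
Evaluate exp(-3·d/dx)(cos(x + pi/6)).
\cos{\left(x - 3 + \frac{\pi}{6} \right)}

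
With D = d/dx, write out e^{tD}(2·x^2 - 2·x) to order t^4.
2 t^{2} + 2 t \left(2 x - 1\right) + 2 x^{2} - 2 x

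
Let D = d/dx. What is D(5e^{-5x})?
- 25 e^{- 5 x}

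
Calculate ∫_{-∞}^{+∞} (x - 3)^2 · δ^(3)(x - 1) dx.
0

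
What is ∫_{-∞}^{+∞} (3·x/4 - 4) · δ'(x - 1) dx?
- \frac{3}{4}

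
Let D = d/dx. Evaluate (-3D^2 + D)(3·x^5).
15 x^{3} \left(x - 12\right)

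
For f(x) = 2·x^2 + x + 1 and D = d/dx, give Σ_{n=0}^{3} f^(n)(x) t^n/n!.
2 t^{2} + t \left(4 x + 1\right) + 2 x^{2} + x + 1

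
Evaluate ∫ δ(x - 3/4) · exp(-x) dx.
e^{- \frac{3}{4}}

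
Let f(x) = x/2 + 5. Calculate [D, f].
\frac{1}{2}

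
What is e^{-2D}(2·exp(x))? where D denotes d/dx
2 e^{x - 2}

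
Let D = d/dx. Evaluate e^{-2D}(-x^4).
- x^{4} + 8 x^{3} - 24 x^{2} + 32 x - 16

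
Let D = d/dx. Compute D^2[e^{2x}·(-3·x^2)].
\left(- 12 x^{2} - 24 x - 6\right) e^{2 x}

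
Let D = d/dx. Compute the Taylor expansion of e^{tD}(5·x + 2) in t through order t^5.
5 t + 5 x + 2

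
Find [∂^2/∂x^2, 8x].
16\frac{d}{dx}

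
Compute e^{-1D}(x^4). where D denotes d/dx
x^{4} - 4 x^{3} + 6 x^{2} - 4 x + 1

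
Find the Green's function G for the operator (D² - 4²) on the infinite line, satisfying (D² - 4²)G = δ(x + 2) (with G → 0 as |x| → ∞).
-\frac{e^{-4|x + 2|}}{8}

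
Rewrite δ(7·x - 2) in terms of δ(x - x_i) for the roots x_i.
\frac{\delta(x - 2/7)}{7}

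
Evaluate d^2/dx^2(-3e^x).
- 3 e^{x}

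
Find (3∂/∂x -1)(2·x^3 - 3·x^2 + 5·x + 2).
- 2 x^{3} + 21 x^{2} - 23 x + 13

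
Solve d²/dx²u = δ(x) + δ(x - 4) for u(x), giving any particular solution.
\frac{|x|}{2} + \frac{|x - 4|}{2}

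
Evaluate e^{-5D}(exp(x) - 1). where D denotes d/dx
e^{x - 5} - 1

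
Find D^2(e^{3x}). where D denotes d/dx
9 e^{3 x}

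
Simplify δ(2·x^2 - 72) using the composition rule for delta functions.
\frac{\delta(x - 6) + \delta(x + 6)}{24}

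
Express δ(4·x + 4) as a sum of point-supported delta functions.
\frac{\delta(x + 1)}{4}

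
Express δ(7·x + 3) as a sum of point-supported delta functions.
\frac{\delta(x + 3/7)}{7}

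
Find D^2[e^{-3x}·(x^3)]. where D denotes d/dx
3 x \left(3 x^{2} - 6 x + 2\right) e^{- 3 x}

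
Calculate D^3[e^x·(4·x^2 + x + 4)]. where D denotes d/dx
\left(4 x^{2} + 25 x + 31\right) e^{x}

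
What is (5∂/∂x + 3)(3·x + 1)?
9 x + 18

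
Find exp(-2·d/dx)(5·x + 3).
5 x - 7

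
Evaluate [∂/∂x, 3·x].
3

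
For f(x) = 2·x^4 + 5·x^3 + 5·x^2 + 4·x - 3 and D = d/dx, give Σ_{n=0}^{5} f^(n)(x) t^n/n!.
2 t^{4} + t^{3} \left(8 x + 5\right) + t^{2} \left(12 x^{2} + 15 x + 5\right) + t \left(8 x^{3} + 15 x^{2} + 10 x + 4\right) + 2 x^{4} + 5 x^{3} + 5 x^{2} + 4 x - 3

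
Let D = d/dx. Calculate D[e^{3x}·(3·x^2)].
3 x \left(3 x + 2\right) e^{3 x}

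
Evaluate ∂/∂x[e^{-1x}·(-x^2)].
x \left(x - 2\right) e^{- x}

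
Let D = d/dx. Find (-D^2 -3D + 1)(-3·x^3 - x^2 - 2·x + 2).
- 3 x^{3} + 26 x^{2} + 22 x + 10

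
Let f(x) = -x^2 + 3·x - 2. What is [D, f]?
3 - 2 x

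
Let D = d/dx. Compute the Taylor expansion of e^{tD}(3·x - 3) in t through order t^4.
3 t + 3 x - 3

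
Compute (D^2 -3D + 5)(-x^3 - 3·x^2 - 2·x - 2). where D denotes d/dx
- 5 x^{3} - 6 x^{2} + 2 x - 10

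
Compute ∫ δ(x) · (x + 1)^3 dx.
1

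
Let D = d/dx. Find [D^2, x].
2D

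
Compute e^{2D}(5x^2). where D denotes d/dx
5 x^{2} + 20 x + 20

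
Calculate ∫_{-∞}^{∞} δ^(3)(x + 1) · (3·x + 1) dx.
0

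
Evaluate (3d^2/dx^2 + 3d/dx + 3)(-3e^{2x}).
- 63 e^{2 x}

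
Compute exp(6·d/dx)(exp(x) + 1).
e^{x + 6} + 1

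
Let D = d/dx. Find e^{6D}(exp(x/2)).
e^{\frac{x}{2} + 3}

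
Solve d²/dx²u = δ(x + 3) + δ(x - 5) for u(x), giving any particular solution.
\frac{|x + 3|}{2} + \frac{|x - 5|}{2}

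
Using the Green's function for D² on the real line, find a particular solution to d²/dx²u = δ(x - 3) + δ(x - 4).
\frac{|x - 3|}{2} + \frac{|x - 4|}{2}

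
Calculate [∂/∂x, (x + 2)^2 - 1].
2 x + 4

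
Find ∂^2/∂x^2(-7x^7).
- 294 x^{5}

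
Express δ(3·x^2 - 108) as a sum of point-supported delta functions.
\frac{\delta(x - 6) + \delta(x + 6)}{36}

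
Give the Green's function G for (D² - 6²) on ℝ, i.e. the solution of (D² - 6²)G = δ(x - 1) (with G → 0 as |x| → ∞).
-\frac{e^{-6|x - 1|}}{12}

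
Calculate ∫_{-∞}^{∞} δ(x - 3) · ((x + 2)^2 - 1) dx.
24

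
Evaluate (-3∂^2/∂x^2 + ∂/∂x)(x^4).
4 x^{2} \left(x - 9\right)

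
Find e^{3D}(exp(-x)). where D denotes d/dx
e^{- x - 3}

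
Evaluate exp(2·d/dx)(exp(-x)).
e^{- x - 2}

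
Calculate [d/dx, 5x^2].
10 x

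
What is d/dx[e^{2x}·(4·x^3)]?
x^{2} \left(8 x + 12\right) e^{2 x}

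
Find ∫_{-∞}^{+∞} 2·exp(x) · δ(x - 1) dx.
2 e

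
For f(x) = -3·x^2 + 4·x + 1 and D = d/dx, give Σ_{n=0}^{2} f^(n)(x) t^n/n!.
- 3 t^{2} - 2 t \left(3 x - 2\right) - 3 x^{2} + 4 x + 1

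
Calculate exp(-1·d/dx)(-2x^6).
- 2 x^{6} + 12 x^{5} - 30 x^{4} + 40 x^{3} - 30 x^{2} + 12 x - 2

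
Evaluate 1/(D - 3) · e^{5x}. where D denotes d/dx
\frac{e^{5 x}}{2}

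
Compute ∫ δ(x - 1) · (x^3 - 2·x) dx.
-1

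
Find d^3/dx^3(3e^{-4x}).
- 192 e^{- 4 x}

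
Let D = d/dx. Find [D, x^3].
3 x^{2}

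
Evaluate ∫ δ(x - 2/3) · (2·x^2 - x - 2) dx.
- \frac{16}{9}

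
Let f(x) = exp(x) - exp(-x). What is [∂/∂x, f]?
2 \cosh{\left(x \right)}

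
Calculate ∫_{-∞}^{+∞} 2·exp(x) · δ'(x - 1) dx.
- 2 e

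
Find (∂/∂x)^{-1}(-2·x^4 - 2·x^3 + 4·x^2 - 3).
- \frac{2 x^{5}}{5} - \frac{x^{4}}{2} + \frac{4 x^{3}}{3} - 3 x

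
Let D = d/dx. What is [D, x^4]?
4 x^{3}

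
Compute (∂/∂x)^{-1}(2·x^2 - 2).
\frac{2 x^{3}}{3} - 2 x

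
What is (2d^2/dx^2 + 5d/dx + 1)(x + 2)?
x + 7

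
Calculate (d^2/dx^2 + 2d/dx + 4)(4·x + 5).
16 x + 28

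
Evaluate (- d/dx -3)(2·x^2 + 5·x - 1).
- 6 x^{2} - 19 x - 2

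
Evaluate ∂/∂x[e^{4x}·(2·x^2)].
4 x \left(2 x + 1\right) e^{4 x}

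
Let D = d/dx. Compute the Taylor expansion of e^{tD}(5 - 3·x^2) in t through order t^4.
- 3 t^{2} - 6 t x - 3 x^{2} + 5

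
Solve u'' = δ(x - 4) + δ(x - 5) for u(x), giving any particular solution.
\frac{|x - 4|}{2} + \frac{|x - 5|}{2}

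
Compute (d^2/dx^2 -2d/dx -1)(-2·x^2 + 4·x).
2 x^{2} + 4 x - 12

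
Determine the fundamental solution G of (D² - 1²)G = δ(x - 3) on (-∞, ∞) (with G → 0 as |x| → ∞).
-\frac{e^{-|x - 3|}}{2}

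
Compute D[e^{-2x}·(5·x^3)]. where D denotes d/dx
x^{2} \left(15 - 10 x\right) e^{- 2 x}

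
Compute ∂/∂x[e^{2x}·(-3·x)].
\left(- 6 x - 3\right) e^{2 x}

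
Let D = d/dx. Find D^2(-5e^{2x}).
- 20 e^{2 x}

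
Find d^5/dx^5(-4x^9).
- 60480 x^{4}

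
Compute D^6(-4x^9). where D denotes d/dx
- 241920 x^{3}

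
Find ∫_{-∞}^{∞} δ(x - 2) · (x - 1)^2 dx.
1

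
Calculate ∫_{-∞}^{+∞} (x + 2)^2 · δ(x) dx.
4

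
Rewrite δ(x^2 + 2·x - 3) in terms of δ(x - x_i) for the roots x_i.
\frac{\delta(x + 3) + \delta(x - 1)}{4}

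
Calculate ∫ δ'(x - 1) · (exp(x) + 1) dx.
- e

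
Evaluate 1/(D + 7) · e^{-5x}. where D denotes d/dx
\frac{e^{- 5 x}}{2}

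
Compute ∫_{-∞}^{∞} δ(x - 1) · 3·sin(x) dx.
3 \sin{\left(1 \right)}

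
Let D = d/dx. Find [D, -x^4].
- 4 x^{3}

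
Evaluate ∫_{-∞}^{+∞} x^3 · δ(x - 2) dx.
8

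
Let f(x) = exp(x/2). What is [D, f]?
\frac{e^{\frac{x}{2}}}{2}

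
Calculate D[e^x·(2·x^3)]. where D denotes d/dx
2 x^{2} \left(x + 3\right) e^{x}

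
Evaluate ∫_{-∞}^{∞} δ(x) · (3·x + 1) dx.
1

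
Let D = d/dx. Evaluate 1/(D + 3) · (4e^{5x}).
\frac{e^{5 x}}{2}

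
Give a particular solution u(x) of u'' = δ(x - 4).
\frac{|x - 4|}{2}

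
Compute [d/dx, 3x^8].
24 x^{7}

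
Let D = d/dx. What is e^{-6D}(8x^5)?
8 x^{5} - 240 x^{4} + 2880 x^{3} - 17280 x^{2} + 51840 x - 62208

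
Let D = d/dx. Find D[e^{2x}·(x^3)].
x^{2} \left(2 x + 3\right) e^{2 x}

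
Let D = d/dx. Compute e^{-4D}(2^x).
2^{x - 4}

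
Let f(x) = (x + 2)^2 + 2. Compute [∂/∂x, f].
2 x + 4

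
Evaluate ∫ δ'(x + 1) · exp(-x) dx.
e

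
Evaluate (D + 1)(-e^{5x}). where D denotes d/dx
- 6 e^{5 x}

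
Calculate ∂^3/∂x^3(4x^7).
840 x^{4}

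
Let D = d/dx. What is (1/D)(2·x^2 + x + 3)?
\frac{2 x^{3}}{3} + \frac{x^{2}}{2} + 3 x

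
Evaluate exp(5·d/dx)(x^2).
x^{2} + 10 x + 25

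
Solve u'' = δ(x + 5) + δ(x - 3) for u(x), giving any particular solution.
\frac{|x + 5|}{2} + \frac{|x - 3|}{2}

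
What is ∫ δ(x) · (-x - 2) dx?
-2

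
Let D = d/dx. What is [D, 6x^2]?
12 x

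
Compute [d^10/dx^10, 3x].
30\frac{d^{9}}{dx^{9}}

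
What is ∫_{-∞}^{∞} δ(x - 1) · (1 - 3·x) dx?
-2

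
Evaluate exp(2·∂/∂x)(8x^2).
8 x^{2} + 32 x + 32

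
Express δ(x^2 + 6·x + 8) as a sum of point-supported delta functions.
\frac{\delta(x + 4) + \delta(x + 2)}{2}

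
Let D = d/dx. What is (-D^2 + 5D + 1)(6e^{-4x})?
- 210 e^{- 4 x}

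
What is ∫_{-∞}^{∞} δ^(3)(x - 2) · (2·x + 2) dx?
0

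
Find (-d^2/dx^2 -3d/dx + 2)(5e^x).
- 10 e^{x}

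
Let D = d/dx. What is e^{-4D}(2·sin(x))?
2 \sin{\left(x - 4 \right)}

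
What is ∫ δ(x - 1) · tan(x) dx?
\tan{\left(1 \right)}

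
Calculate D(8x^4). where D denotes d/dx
32 x^{3}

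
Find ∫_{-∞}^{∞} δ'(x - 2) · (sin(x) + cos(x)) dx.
- \cos{\left(2 \right)} + \sin{\left(2 \right)}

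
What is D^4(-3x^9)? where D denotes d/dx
- 9072 x^{5}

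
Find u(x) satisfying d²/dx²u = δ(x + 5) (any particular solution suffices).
\frac{|x + 5|}{2}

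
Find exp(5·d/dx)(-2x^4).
- 2 x^{4} - 40 x^{3} - 300 x^{2} - 1000 x - 1250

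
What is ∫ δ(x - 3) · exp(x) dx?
e^{3}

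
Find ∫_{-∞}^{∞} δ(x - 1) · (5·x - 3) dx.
2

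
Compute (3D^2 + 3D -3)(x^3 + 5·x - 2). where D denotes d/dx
- 3 x^{3} + 9 x^{2} + 3 x + 21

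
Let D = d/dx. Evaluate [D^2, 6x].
12D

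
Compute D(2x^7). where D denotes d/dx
14 x^{6}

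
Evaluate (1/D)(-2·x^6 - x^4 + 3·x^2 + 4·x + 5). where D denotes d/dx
- \frac{2 x^{7}}{7} - \frac{x^{5}}{5} + x^{3} + 2 x^{2} + 5 x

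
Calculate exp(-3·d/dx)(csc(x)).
\csc{\left(x - 3 \right)}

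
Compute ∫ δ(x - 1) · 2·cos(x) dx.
2 \cos{\left(1 \right)}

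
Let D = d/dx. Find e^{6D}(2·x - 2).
2 x + 10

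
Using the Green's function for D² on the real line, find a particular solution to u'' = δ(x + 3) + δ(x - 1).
\frac{|x + 3|}{2} + \frac{|x - 1|}{2}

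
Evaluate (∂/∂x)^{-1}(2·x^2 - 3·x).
\frac{2 x^{3}}{3} - \frac{3 x^{2}}{2}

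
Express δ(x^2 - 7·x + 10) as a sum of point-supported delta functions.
\frac{\delta(x - 5) + \delta(x - 2)}{3}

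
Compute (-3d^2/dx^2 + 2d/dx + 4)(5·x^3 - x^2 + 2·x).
20 x^{3} + 26 x^{2} - 86 x + 10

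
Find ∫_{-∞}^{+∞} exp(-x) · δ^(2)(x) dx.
1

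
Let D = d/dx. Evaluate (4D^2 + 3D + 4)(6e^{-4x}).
336 e^{- 4 x}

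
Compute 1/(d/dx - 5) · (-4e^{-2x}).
\frac{4 e^{- 2 x}}{7}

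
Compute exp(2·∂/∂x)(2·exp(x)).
2 e^{x + 2}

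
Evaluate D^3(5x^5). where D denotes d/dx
300 x^{2}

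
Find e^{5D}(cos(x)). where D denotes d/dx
\cos{\left(x + 5 \right)}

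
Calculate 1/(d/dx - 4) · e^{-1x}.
- \frac{e^{- x}}{5}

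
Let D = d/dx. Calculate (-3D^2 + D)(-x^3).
3 x \left(6 - x\right)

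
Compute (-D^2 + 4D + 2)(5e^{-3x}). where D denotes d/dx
- 95 e^{- 3 x}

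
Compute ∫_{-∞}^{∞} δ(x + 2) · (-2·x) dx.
4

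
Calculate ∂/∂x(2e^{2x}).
4 e^{2 x}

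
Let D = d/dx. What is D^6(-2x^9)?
- 120960 x^{3}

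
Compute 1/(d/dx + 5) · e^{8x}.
\frac{e^{8 x}}{13}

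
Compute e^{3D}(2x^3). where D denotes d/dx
2 x^{3} + 18 x^{2} + 54 x + 54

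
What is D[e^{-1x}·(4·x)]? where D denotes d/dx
4 \left(1 - x\right) e^{- x}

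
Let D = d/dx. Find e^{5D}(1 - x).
- x - 4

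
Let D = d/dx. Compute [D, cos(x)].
- \sin{\left(x \right)}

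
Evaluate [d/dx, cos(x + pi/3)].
- \sin{\left(x + \frac{\pi}{3} \right)}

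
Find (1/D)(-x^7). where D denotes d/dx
- \frac{x^{8}}{8}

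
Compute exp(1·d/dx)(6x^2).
6 x^{2} + 12 x + 6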